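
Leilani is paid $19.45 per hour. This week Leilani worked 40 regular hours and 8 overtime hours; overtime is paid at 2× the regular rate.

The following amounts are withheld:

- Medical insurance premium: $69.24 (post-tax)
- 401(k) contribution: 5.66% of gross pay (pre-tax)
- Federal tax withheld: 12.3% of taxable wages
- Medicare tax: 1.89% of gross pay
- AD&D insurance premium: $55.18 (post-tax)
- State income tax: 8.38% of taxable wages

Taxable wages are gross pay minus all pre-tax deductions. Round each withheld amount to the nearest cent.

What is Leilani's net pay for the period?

Regular pay: 40 × $19.45 = $778.00
Overtime pay: 8 × $19.45 × 2 = $311.20
Gross pay = $778.00 + $311.20 = $1,089.20
401(k) contribution: $1,089.20 × 0.0566 = $61.65
Taxable wages = $1,089.20 − $61.65 = $1,027.55
State income tax: $1,027.55 × 0.0838 = $86.11
Federal tax withheld: $1,027.55 × 0.123 = $126.39
Medicare tax: $1,089.20 × 0.0189 = $20.59
AD&D insurance premium: $55.18
Medical insurance premium: $69.24
Total deductions = $61.65 + $86.11 + $126.39 + $20.59 + $55.18 + $69.24 = $419.16
Net pay = $1,089.20 − $419.16 = $670.04

$670.04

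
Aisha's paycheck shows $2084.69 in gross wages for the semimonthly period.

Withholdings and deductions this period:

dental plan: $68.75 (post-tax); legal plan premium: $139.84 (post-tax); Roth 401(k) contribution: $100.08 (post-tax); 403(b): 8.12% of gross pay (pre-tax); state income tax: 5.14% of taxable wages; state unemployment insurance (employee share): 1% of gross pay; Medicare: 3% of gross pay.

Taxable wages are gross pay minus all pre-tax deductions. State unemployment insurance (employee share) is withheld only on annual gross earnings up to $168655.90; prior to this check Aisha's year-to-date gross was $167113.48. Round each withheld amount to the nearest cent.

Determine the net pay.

403(b): $2084.69 × 0.0812 = $169.28
Taxable wages = $2084.69 − $169.28 = $1915.41
State income tax: $1915.41 × 0.0514 = $98.45
Medicare: $2084.69 × 0.03 = $62.54
State unemployment insurance (employee share): only $168655.90 − $167113.48 = $1542.42 of this check is subject → $1542.42 × 0.01 = $15.42
Roth 401(k) contribution: $100.08
Legal plan premium: $139.84
Dental plan: $68.75
Total deductions = $169.28 + $98.45 + $62.54 + $15.42 + $100.08 + $139.84 + $68.75 = $654.36
Net pay = $2084.69 − $654.36 = $1430.33

$1430.33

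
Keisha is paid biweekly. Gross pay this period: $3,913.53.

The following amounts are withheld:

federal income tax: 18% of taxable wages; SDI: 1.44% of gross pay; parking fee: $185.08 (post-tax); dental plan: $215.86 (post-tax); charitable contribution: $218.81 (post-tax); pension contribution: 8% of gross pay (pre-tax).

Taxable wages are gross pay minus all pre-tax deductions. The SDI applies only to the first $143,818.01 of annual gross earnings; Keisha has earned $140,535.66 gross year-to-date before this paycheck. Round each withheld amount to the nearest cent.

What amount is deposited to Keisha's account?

Pension contribution: $3,913.53 × 0.08 = $313.08
Taxable wages = $3,913.53 − $313.08 = $3,600.45
Federal income tax: $3,600.45 × 0.18 = $648.08
SDI: only $143,818.01 − $140,535.66 = $3,282.35 of this check is subject → $3,282.35 × 0.0144 = $47.27
Parking fee: $185.08
Charitable contribution: $218.81
Dental plan: $215.86
Total deductions = $313.08 + $648.08 + $47.27 + $185.08 + $218.81 + $215.86 = $1,628.18
Net pay = $3,913.53 − $1,628.18 = $2,285.35

$2,285.35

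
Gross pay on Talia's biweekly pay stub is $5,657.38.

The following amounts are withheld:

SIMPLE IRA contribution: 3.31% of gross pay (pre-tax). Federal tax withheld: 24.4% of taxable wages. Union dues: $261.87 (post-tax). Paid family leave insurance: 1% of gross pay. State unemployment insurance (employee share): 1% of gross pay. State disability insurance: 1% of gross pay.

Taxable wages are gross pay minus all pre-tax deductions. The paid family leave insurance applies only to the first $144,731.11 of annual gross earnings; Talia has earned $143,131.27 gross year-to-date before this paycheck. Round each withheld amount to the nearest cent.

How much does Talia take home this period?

$3,744.40

SIMPLE IRA contribution: $5,657.38 × 0.0331 = $187.26
Taxable wages = $5,657.38 − $187.26 = $5,470.12
Federal tax withheld: $5,470.12 × 0.244 = $1,334.71
State disability insurance: $5,657.38 × 0.01 = $56.57
State unemployment insurance (employee share): $5,657.38 × 0.01 = $56.57
Paid family leave insurance: only $144,731.11 − $143,131.27 = $1,599.84 of this check is subject → $1,599.84 × 0.01 = $16.00
Union dues: $261.87
Total deductions = $187.26 + $1,334.71 + $56.57 + $56.57 + $16.00 + $261.87 = $1,912.98
Net pay = $5,657.38 − $1,912.98 = $3,744.40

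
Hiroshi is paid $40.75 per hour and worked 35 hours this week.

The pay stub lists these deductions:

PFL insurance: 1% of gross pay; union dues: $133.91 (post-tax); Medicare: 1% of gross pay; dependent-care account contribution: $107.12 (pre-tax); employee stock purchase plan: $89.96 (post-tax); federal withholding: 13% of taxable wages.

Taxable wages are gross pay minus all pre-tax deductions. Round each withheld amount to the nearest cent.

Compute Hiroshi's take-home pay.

Gross pay: 35 × $40.75 = $1426.25
Dependent-care account contribution: $107.12
Taxable wages = $1426.25 − $107.12 = $1319.13
Federal withholding: $1319.13 × 0.13 = $171.49
PFL insurance: $1426.25 × 0.01 = $14.26
Medicare: $1426.25 × 0.01 = $14.26
Union dues: $133.91
Employee stock purchase plan: $89.96
Total deductions = $107.12 + $171.49 + $14.26 + $14.26 + $133.91 + $89.96 = $531.00
Net pay = $1426.25 − $531.00 = $895.25

$895.25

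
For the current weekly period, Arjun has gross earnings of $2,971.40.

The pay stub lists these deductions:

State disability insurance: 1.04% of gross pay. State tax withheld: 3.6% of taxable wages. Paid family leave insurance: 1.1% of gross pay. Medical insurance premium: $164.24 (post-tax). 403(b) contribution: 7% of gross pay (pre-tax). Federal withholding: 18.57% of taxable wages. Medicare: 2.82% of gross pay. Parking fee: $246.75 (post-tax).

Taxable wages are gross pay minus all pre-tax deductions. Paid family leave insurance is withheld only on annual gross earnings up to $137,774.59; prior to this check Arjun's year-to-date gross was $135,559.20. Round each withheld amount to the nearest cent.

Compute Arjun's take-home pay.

$1,600.71

403(b) contribution: $2,971.40 × 0.07 = $208.00
Taxable wages = $2,971.40 − $208.00 = $2,763.40
Federal withholding: $2,763.40 × 0.1857 = $513.16
State tax withheld: $2,763.40 × 0.036 = $99.48
State disability insurance: $2,971.40 × 0.0104 = $30.90
Paid family leave insurance: only $137,774.59 − $135,559.20 = $2,215.39 of this check is subject → $2,215.39 × 0.011 = $24.37
Medicare: $2,971.40 × 0.0282 = $83.79
Parking fee: $246.75
Medical insurance premium: $164.24
Total deductions = $208.00 + $513.16 + $99.48 + $30.90 + $24.37 + $83.79 + $246.75 + $164.24 = $1,370.69
Net pay = $2,971.40 − $1,370.69 = $1,600.71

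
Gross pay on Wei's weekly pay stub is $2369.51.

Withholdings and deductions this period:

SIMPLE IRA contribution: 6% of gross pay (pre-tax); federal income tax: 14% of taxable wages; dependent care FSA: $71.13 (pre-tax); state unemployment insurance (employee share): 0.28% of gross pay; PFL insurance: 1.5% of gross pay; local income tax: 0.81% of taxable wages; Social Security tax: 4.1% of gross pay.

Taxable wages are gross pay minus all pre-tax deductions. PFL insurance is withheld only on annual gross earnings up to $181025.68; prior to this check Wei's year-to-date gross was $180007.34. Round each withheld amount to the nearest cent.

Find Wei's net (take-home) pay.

$1717.81

SIMPLE IRA contribution: $2369.51 × 0.06 = $142.17
Dependent care FSA: $71.13
Pre-tax total = $142.17 + $71.13 = $213.30
Taxable wages = $2369.51 − $213.30 = $2156.21
Federal income tax: $2156.21 × 0.14 = $301.87
Local income tax: $2156.21 × 0.0081 = $17.47
PFL insurance: only $181025.68 − $180007.34 = $1018.34 of this check is subject → $1018.34 × 0.015 = $15.28
State unemployment insurance (employee share): $2369.51 × 0.0028 = $6.63
Social Security tax: $2369.51 × 0.041 = $97.15
Total deductions = $142.17 + $71.13 + $301.87 + $17.47 + $15.28 + $6.63 + $97.15 = $651.70
Net pay = $2369.51 − $651.70 = $1717.81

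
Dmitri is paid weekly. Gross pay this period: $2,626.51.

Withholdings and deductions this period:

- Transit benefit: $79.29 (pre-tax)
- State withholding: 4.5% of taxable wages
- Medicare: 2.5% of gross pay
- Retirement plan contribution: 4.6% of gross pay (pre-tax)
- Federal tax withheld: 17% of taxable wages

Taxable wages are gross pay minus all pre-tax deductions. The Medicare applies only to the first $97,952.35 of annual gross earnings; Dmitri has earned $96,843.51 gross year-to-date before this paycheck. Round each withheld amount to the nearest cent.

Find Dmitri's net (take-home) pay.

$1,877.00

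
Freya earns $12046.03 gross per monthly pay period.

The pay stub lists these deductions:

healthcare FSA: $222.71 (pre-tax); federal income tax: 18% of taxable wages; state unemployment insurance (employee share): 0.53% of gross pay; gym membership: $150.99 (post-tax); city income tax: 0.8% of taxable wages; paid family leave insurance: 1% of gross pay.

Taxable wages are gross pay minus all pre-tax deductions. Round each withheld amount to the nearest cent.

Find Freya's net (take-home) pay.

Healthcare FSA: $222.71
Taxable wages = $12046.03 − $222.71 = $11823.32
City income tax: $11823.32 × 0.008 = $94.59
Federal income tax: $11823.32 × 0.18 = $2128.20
Paid family leave insurance: $12046.03 × 0.01 = $120.46
State unemployment insurance (employee share): $12046.03 × 0.0053 = $63.84
Gym membership: $150.99
Total deductions = $222.71 + $94.59 + $2128.20 + $120.46 + $63.84 + $150.99 = $2780.79
Net pay = $12046.03 − $2780.79 = $9265.24

$9265.24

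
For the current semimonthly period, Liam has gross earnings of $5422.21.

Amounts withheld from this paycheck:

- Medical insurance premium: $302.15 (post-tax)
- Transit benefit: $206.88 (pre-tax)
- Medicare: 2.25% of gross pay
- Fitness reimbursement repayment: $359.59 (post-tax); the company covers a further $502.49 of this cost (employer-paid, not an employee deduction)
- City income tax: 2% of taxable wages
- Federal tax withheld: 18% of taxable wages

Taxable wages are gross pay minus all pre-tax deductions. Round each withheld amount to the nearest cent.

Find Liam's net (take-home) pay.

Transit benefit: $206.88
Taxable wages = $5422.21 − $206.88 = $5215.33
City income tax: $5215.33 × 0.02 = $104.31
Federal tax withheld: $5215.33 × 0.18 = $938.76
Medicare: $5422.21 × 0.0225 = $122.00
Medical insurance premium: $302.15
Fitness reimbursement repayment: $359.59
(Employer's $502.49 toward fitness reimbursement repayment is not withheld from the employee.)
Total deductions = $206.88 + $104.31 + $938.76 + $122.00 + $302.15 + $359.59 = $2033.69
Net pay = $5422.21 − $2033.69 = $3388.52

$3388.52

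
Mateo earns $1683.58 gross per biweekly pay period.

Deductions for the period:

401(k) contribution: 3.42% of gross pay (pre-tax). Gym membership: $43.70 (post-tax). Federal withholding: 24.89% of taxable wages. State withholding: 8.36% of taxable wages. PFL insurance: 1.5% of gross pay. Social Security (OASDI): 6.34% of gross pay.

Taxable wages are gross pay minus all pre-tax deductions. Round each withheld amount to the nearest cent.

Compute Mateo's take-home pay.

$909.67

401(k) contribution: $1683.58 × 0.0342 = $57.58
Taxable wages = $1683.58 − $57.58 = $1626.00
Federal withholding: $1626.00 × 0.2489 = $404.71
State withholding: $1626.00 × 0.0836 = $135.93
PFL insurance: $1683.58 × 0.015 = $25.25
Social Security (OASDI): $1683.58 × 0.0634 = $106.74
Gym membership: $43.70
Total deductions = $57.58 + $404.71 + $135.93 + $25.25 + $106.74 + $43.70 = $773.91
Net pay = $1683.58 − $773.91 = $909.67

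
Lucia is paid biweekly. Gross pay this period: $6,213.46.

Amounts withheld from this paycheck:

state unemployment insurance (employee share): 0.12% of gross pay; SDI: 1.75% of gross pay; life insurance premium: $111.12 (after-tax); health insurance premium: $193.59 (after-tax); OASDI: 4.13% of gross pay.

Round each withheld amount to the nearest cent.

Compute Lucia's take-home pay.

SDI: $6,213.46 × 0.0175 = $108.74
OASDI: $6,213.46 × 0.0413 = $256.62
State unemployment insurance (employee share): $6,213.46 × 0.0012 = $7.46
Health insurance premium: $193.59
Life insurance premium: $111.12
Total deductions = $108.74 + $256.62 + $7.46 + $193.59 + $111.12 = $677.53
Net pay = $6,213.46 − $677.53 = $5,535.93

$5,535.93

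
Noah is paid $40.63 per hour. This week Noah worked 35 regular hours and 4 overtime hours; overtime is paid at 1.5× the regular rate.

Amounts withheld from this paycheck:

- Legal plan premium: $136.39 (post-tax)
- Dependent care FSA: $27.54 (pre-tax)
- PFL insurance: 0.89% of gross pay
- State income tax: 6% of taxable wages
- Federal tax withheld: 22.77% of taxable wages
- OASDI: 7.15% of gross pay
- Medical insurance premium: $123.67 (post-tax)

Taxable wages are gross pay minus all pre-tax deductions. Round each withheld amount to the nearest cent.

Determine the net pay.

$772.95

Regular pay: 35 × $40.63 = $1,422.05
Overtime pay: 4 × $40.63 × 1.5 = $243.78
Gross pay = $1,422.05 + $243.78 = $1,665.83
Dependent care FSA: $27.54
Taxable wages = $1,665.83 − $27.54 = $1,638.29
State income tax: $1,638.29 × 0.06 = $98.30
Federal tax withheld: $1,638.29 × 0.2277 = $373.04
OASDI: $1,665.83 × 0.0715 = $119.11
PFL insurance: $1,665.83 × 0.0089 = $14.83
Legal plan premium: $136.39
Medical insurance premium: $123.67
Total deductions = $27.54 + $98.30 + $373.04 + $119.11 + $14.83 + $136.39 + $123.67 = $892.88
Net pay = $1,665.83 − $892.88 = $772.95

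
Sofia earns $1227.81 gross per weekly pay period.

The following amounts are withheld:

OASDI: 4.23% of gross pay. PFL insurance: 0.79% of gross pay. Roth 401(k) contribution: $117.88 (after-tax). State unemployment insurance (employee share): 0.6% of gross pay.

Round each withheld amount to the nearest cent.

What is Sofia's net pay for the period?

$1040.92

State unemployment insurance (employee share): $1227.81 × 0.006 = $7.37
OASDI: $1227.81 × 0.0423 = $51.94
PFL insurance: $1227.81 × 0.0079 = $9.70
Roth 401(k) contribution: $117.88
Total deductions = $7.37 + $51.94 + $9.70 + $117.88 = $186.89
Net pay = $1227.81 − $186.89 = $1040.92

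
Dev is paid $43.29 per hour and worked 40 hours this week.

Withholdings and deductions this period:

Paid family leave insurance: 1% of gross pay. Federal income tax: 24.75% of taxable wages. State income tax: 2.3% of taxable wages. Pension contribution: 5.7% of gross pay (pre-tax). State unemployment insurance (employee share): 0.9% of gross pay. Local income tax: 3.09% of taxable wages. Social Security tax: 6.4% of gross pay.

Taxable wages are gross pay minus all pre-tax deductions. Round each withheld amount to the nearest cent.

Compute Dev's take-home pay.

Gross pay: 40 × $43.29 = $1,731.60
Pension contribution: $1,731.60 × 0.057 = $98.70
Taxable wages = $1,731.60 − $98.70 = $1,632.90
Federal income tax: $1,632.90 × 0.2475 = $404.14
Local income tax: $1,632.90 × 0.0309 = $50.46
State income tax: $1,632.90 × 0.023 = $37.56
State unemployment insurance (employee share): $1,731.60 × 0.009 = $15.58
Paid family leave insurance: $1,731.60 × 0.01 = $17.32
Social Security tax: $1,731.60 × 0.064 = $110.82
Total deductions = $98.70 + $404.14 + $50.46 + $37.56 + $15.58 + $17.32 + $110.82 = $734.58
Net pay = $1,731.60 − $734.58 = $997.02

$997.02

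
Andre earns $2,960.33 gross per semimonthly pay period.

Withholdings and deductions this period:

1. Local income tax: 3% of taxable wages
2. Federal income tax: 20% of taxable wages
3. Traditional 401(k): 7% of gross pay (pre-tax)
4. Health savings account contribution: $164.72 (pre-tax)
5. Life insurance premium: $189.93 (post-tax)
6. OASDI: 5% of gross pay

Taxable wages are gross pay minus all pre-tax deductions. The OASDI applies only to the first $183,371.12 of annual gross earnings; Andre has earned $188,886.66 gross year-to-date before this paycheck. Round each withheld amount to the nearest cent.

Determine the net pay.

$1,803.13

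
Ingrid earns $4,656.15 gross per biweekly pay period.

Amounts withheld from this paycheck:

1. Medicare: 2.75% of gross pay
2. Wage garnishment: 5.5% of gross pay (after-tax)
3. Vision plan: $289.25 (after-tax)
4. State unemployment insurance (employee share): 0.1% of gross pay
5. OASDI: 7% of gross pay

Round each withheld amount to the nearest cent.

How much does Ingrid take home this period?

Medicare: $4,656.15 × 0.0275 = $128.04
State unemployment insurance (employee share): $4,656.15 × 0.001 = $4.66
OASDI: $4,656.15 × 0.07 = $325.93
Vision plan: $289.25
Wage garnishment: $4,656.15 × 0.055 = $256.09
Total deductions = $128.04 + $4.66 + $325.93 + $289.25 + $256.09 = $1,003.97
Net pay = $4,656.15 − $1,003.97 = $3,652.18

$3,652.18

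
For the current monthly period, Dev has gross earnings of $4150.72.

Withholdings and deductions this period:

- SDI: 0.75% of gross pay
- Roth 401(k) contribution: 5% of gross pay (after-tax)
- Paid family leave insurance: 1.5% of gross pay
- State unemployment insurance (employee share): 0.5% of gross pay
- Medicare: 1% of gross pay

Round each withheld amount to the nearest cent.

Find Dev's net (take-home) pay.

State unemployment insurance (employee share): $4150.72 × 0.005 = $20.75
Medicare: $4150.72 × 0.01 = $41.51
Paid family leave insurance: $4150.72 × 0.015 = $62.26
SDI: $4150.72 × 0.0075 = $31.13
Roth 401(k) contribution: $4150.72 × 0.05 = $207.54
Total deductions = $20.75 + $41.51 + $62.26 + $31.13 + $207.54 = $363.19
Net pay = $4150.72 − $363.19 = $3787.53

$3787.53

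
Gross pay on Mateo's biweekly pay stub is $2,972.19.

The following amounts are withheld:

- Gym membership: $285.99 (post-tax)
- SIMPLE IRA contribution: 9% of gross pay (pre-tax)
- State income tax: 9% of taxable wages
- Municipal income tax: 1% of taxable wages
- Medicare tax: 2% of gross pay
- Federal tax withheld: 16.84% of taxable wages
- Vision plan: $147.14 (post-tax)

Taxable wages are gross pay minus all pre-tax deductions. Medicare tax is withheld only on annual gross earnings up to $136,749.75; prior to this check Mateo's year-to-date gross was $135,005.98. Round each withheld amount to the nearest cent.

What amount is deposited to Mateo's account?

SIMPLE IRA contribution: $2,972.19 × 0.09 = $267.50
Taxable wages = $2,972.19 − $267.50 = $2,704.69
State income tax: $2,704.69 × 0.09 = $243.42
Municipal income tax: $2,704.69 × 0.01 = $27.05
Federal tax withheld: $2,704.69 × 0.1684 = $455.47
Medicare tax: only $136,749.75 − $135,005.98 = $1,743.77 of this check is subject → $1,743.77 × 0.02 = $34.88
Gym membership: $285.99
Vision plan: $147.14
Total deductions = $267.50 + $243.42 + $27.05 + $455.47 + $34.88 + $285.99 + $147.14 = $1,461.45
Net pay = $2,972.19 − $1,461.45 = $1,510.74

$1,510.74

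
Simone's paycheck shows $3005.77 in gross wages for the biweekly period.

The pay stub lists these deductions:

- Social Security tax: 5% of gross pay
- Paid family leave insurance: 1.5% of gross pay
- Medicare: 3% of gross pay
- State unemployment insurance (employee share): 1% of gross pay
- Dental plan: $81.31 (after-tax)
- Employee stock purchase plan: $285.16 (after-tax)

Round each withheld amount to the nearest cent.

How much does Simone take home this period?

Medicare: $3005.77 × 0.03 = $90.17
Social Security tax: $3005.77 × 0.05 = $150.29
Paid family leave insurance: $3005.77 × 0.015 = $45.09
State unemployment insurance (employee share): $3005.77 × 0.01 = $30.06
Employee stock purchase plan: $285.16
Dental plan: $81.31
Total deductions = $90.17 + $150.29 + $45.09 + $30.06 + $285.16 + $81.31 = $682.08
Net pay = $3005.77 − $682.08 = $2323.69

$2323.69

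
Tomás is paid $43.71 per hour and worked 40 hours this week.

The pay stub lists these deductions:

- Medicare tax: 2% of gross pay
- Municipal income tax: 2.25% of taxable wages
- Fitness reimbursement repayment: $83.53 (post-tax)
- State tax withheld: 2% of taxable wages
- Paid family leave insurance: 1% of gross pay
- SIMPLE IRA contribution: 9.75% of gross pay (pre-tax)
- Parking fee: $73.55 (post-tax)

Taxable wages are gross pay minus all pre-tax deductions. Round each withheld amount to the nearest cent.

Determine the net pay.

$1,301.34

Gross pay: 40 × $43.71 = $1,748.40
SIMPLE IRA contribution: $1,748.40 × 0.0975 = $170.47
Taxable wages = $1,748.40 − $170.47 = $1,577.93
State tax withheld: $1,577.93 × 0.02 = $31.56
Municipal income tax: $1,577.93 × 0.0225 = $35.50
Medicare tax: $1,748.40 × 0.02 = $34.97
Paid family leave insurance: $1,748.40 × 0.01 = $17.48
Fitness reimbursement repayment: $83.53
Parking fee: $73.55
Total deductions = $170.47 + $31.56 + $35.50 + $34.97 + $17.48 + $83.53 + $73.55 = $447.06
Net pay = $1,748.40 − $447.06 = $1,301.34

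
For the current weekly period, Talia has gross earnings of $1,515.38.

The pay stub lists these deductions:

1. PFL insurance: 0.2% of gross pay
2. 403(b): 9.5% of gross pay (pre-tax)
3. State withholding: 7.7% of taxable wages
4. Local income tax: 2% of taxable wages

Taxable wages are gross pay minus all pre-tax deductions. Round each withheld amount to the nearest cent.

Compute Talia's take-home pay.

$1,235.36

403(b): $1,515.38 × 0.095 = $143.96
Taxable wages = $1,515.38 − $143.96 = $1,371.42
State withholding: $1,371.42 × 0.077 = $105.60
Local income tax: $1,371.42 × 0.02 = $27.43
PFL insurance: $1,515.38 × 0.002 = $3.03
Total deductions = $143.96 + $105.60 + $27.43 + $3.03 = $280.02
Net pay = $1,515.38 − $280.02 = $1,235.36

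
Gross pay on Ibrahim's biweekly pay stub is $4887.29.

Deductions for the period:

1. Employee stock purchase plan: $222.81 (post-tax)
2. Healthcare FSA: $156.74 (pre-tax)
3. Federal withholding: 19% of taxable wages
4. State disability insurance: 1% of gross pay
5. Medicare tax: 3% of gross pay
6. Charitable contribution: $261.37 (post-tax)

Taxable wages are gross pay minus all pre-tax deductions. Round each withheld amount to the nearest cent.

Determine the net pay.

$3152.08

Healthcare FSA: $156.74
Taxable wages = $4887.29 − $156.74 = $4730.55
Federal withholding: $4730.55 × 0.19 = $898.80
Medicare tax: $4887.29 × 0.03 = $146.62
State disability insurance: $4887.29 × 0.01 = $48.87
Employee stock purchase plan: $222.81
Charitable contribution: $261.37
Total deductions = $156.74 + $898.80 + $146.62 + $48.87 + $222.81 + $261.37 = $1735.21
Net pay = $4887.29 − $1735.21 = $3152.08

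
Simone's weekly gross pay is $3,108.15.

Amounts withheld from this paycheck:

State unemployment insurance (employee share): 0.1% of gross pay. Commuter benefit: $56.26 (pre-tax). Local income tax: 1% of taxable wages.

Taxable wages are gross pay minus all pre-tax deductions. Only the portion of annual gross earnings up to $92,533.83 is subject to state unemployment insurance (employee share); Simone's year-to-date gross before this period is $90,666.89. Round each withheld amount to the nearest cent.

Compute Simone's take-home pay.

Commuter benefit: $56.26
Taxable wages = $3,108.15 − $56.26 = $3,051.89
Local income tax: $3,051.89 × 0.01 = $30.52
State unemployment insurance (employee share): only $92,533.83 − $90,666.89 = $1,866.94 of this check is subject → $1,866.94 × 0.001 = $1.87
Total deductions = $56.26 + $30.52 + $1.87 = $88.65
Net pay = $3,108.15 − $88.65 = $3,019.50

$3,019.50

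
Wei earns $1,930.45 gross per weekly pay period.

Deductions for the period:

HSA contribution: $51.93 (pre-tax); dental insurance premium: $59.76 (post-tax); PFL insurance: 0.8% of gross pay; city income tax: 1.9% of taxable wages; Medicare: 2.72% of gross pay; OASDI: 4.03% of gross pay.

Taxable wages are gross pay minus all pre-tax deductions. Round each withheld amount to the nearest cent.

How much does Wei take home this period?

HSA contribution: $51.93
Taxable wages = $1,930.45 − $51.93 = $1,878.52
City income tax: $1,878.52 × 0.019 = $35.69
OASDI: $1,930.45 × 0.0403 = $77.80
Medicare: $1,930.45 × 0.0272 = $52.51
PFL insurance: $1,930.45 × 0.008 = $15.44
Dental insurance premium: $59.76
Total deductions = $51.93 + $35.69 + $77.80 + $52.51 + $15.44 + $59.76 = $293.13
Net pay = $1,930.45 − $293.13 = $1,637.32

$1,637.32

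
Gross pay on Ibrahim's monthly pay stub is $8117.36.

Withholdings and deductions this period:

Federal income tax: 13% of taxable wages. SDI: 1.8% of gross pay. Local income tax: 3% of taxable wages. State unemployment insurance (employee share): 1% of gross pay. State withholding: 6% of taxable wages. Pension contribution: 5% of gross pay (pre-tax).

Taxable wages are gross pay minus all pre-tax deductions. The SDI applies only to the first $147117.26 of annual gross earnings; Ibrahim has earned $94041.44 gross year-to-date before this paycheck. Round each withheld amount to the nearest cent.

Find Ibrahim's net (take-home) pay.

$5787.69

Pension contribution: $8117.36 × 0.05 = $405.87
Taxable wages = $8117.36 − $405.87 = $7711.49
Federal income tax: $7711.49 × 0.13 = $1002.49
State withholding: $7711.49 × 0.06 = $462.69
Local income tax: $7711.49 × 0.03 = $231.34
State unemployment insurance (employee share): $8117.36 × 0.01 = $81.17
SDI: cap not yet reached, full $8117.36 is subject → $8117.36 × 0.018 = $146.11
Total deductions = $405.87 + $1002.49 + $462.69 + $231.34 + $81.17 + $146.11 = $2329.67
Net pay = $8117.36 − $2329.67 = $5787.69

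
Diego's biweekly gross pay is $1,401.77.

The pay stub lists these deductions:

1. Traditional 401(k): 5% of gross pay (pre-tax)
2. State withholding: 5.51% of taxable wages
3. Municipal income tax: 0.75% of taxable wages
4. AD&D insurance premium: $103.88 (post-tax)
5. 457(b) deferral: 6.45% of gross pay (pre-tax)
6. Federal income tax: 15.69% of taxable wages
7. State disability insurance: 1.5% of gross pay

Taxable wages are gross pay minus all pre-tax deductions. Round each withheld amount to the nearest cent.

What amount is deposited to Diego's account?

$843.90

Traditional 401(k): $1,401.77 × 0.05 = $70.09
457(b) deferral: $1,401.77 × 0.0645 = $90.41
Pre-tax total = $70.09 + $90.41 = $160.50
Taxable wages = $1,401.77 − $160.50 = $1,241.27
State withholding: $1,241.27 × 0.0551 = $68.39
Federal income tax: $1,241.27 × 0.1569 = $194.76
Municipal income tax: $1,241.27 × 0.0075 = $9.31
State disability insurance: $1,401.77 × 0.015 = $21.03
AD&D insurance premium: $103.88
Total deductions = $70.09 + $90.41 + $68.39 + $194.76 + $9.31 + $21.03 + $103.88 = $557.87
Net pay = $1,401.77 − $557.87 = $843.90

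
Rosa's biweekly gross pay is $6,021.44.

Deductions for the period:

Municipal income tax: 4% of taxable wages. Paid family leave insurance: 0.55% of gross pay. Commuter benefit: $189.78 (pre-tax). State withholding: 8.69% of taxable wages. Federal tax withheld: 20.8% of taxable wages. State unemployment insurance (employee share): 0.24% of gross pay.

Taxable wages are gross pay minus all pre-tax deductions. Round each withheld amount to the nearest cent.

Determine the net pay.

Commuter benefit: $189.78
Taxable wages = $6,021.44 − $189.78 = $5,831.66
Municipal income tax: $5,831.66 × 0.04 = $233.27
Federal tax withheld: $5,831.66 × 0.208 = $1,212.99
State withholding: $5,831.66 × 0.0869 = $506.77
Paid family leave insurance: $6,021.44 × 0.0055 = $33.12
State unemployment insurance (employee share): $6,021.44 × 0.0024 = $14.45
Total deductions = $189.78 + $233.27 + $1,212.99 + $506.77 + $33.12 + $14.45 = $2,190.38
Net pay = $6,021.44 − $2,190.38 = $3,831.06

$3,831.06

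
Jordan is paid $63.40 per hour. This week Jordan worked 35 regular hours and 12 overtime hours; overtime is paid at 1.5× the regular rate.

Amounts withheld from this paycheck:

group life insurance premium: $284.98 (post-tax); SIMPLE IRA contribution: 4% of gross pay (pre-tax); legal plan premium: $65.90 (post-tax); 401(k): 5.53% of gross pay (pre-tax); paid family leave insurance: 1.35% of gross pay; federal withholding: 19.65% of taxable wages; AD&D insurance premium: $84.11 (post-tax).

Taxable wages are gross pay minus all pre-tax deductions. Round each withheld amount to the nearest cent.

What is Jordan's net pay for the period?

$1,962.27

Regular pay: 35 × $63.40 = $2,219.00
Overtime pay: 12 × $63.40 × 1.5 = $1,141.20
Gross pay = $2,219.00 + $1,141.20 = $3,360.20
SIMPLE IRA contribution: $3,360.20 × 0.04 = $134.41
401(k): $3,360.20 × 0.0553 = $185.82
Pre-tax total = $134.41 + $185.82 = $320.23
Taxable wages = $3,360.20 − $320.23 = $3,039.97
Federal withholding: $3,039.97 × 0.1965 = $597.35
Paid family leave insurance: $3,360.20 × 0.0135 = $45.36
Group life insurance premium: $284.98
Legal plan premium: $65.90
AD&D insurance premium: $84.11
Total deductions = $134.41 + $185.82 + $597.35 + $45.36 + $284.98 + $65.90 + $84.11 = $1,397.93
Net pay = $3,360.20 − $1,397.93 = $1,962.27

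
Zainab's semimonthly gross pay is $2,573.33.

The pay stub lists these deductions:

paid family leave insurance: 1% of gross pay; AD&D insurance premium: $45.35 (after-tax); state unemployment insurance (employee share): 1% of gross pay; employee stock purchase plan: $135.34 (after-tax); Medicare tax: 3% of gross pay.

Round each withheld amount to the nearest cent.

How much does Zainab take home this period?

Paid family leave insurance: $2,573.33 × 0.01 = $25.73
Medicare tax: $2,573.33 × 0.03 = $77.20
State unemployment insurance (employee share): $2,573.33 × 0.01 = $25.73
Employee stock purchase plan: $135.34
AD&D insurance premium: $45.35
Total deductions = $25.73 + $77.20 + $25.73 + $135.34 + $45.35 = $309.35
Net pay = $2,573.33 − $309.35 = $2,263.98

$2,263.98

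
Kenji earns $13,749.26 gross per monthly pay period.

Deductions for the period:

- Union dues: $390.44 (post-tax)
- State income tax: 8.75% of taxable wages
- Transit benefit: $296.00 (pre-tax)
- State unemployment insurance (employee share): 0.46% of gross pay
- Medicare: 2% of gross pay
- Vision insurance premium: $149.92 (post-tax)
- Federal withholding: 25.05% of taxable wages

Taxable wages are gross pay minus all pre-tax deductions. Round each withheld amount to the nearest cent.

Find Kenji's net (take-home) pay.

$8,027.46

Transit benefit: $296.00
Taxable wages = $13,749.26 − $296.00 = $13,453.26
State income tax: $13,453.26 × 0.0875 = $1,177.16
Federal withholding: $13,453.26 × 0.2505 = $3,370.04
State unemployment insurance (employee share): $13,749.26 × 0.0046 = $63.25
Medicare: $13,749.26 × 0.02 = $274.99
Vision insurance premium: $149.92
Union dues: $390.44
Total deductions = $296.00 + $1,177.16 + $3,370.04 + $63.25 + $274.99 + $149.92 + $390.44 = $5,721.80
Net pay = $13,749.26 − $5,721.80 = $8,027.46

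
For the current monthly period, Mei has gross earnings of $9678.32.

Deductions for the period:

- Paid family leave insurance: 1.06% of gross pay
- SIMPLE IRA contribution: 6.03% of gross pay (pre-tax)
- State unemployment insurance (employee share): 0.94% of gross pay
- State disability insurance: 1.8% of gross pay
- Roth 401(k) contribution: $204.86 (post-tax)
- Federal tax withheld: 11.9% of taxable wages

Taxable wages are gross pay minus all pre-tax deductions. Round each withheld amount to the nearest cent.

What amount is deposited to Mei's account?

SIMPLE IRA contribution: $9678.32 × 0.0603 = $583.60
Taxable wages = $9678.32 − $583.60 = $9094.72
Federal tax withheld: $9094.72 × 0.119 = $1082.27
State unemployment insurance (employee share): $9678.32 × 0.0094 = $90.98
Paid family leave insurance: $9678.32 × 0.0106 = $102.59
State disability insurance: $9678.32 × 0.018 = $174.21
Roth 401(k) contribution: $204.86
Total deductions = $583.60 + $1082.27 + $90.98 + $102.59 + $174.21 + $204.86 = $2238.51
Net pay = $9678.32 − $2238.51 = $7439.81

$7439.81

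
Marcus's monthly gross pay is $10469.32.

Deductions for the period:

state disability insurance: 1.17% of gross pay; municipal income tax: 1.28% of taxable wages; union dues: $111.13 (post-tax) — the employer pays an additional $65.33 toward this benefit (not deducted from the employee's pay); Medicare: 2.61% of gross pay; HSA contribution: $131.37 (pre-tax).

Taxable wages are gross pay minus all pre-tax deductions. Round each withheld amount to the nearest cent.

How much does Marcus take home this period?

$9698.75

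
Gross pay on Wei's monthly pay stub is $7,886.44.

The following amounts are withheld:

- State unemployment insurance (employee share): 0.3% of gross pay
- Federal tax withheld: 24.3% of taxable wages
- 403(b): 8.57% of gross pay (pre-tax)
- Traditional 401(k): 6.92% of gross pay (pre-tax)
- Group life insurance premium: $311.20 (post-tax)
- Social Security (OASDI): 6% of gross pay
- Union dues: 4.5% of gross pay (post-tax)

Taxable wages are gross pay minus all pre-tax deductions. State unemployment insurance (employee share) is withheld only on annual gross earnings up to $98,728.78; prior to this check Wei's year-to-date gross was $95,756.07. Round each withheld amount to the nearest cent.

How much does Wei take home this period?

$3,897.08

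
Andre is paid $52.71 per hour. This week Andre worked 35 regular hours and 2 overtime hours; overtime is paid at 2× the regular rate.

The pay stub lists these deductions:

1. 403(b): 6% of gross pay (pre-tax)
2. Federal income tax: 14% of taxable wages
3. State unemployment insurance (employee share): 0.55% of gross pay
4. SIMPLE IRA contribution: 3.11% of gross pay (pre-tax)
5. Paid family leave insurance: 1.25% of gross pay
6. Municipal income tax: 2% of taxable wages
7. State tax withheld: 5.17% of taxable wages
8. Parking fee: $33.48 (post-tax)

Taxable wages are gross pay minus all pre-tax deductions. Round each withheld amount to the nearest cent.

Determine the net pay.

$1,402.38

Regular pay: 35 × $52.71 = $1,844.85
Overtime pay: 2 × $52.71 × 2 = $210.84
Gross pay = $1,844.85 + $210.84 = $2,055.69
403(b): $2,055.69 × 0.06 = $123.34
SIMPLE IRA contribution: $2,055.69 × 0.0311 = $63.93
Pre-tax total = $123.34 + $63.93 = $187.27
Taxable wages = $2,055.69 − $187.27 = $1,868.42
Municipal income tax: $1,868.42 × 0.02 = $37.37
State tax withheld: $1,868.42 × 0.0517 = $96.60
Federal income tax: $1,868.42 × 0.14 = $261.58
State unemployment insurance (employee share): $2,055.69 × 0.0055 = $11.31
Paid family leave insurance: $2,055.69 × 0.0125 = $25.70
Parking fee: $33.48
Total deductions = $123.34 + $63.93 + $37.37 + $96.60 + $261.58 + $11.31 + $25.70 + $33.48 = $653.31
Net pay = $2,055.69 − $653.31 = $1,402.38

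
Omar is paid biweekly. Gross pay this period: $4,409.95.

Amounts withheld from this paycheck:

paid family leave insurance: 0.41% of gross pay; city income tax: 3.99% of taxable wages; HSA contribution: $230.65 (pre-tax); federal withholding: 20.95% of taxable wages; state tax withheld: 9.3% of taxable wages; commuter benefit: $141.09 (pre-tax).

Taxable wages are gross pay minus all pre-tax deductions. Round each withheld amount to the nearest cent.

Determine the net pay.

$2,637.46

HSA contribution: $230.65
Commuter benefit: $141.09
Pre-tax total = $230.65 + $141.09 = $371.74
Taxable wages = $4,409.95 − $371.74 = $4,038.21
City income tax: $4,038.21 × 0.0399 = $161.12
State tax withheld: $4,038.21 × 0.093 = $375.55
Federal withholding: $4,038.21 × 0.2095 = $846.00
Paid family leave insurance: $4,409.95 × 0.0041 = $18.08
Total deductions = $230.65 + $141.09 + $161.12 + $375.55 + $846.00 + $18.08 = $1,772.49
Net pay = $4,409.95 − $1,772.49 = $2,637.46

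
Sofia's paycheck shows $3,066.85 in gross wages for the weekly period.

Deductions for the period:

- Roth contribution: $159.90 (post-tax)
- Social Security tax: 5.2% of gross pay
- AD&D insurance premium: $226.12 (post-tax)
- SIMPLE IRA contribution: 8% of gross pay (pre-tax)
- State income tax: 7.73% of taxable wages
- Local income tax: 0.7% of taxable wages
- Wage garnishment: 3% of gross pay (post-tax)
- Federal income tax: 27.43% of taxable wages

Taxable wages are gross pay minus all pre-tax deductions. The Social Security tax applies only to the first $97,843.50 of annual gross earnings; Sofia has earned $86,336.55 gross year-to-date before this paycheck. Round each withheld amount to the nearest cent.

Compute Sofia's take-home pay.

$1,172.20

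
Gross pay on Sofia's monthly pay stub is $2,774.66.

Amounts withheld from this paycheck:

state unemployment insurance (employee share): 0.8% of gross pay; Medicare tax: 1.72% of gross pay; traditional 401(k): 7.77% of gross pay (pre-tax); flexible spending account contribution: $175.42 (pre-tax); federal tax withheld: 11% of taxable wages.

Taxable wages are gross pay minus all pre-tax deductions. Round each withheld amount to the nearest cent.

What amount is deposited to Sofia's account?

Traditional 401(k): $2,774.66 × 0.0777 = $215.59
Flexible spending account contribution: $175.42
Pre-tax total = $215.59 + $175.42 = $391.01
Taxable wages = $2,774.66 − $391.01 = $2,383.65
Federal tax withheld: $2,383.65 × 0.11 = $262.20
State unemployment insurance (employee share): $2,774.66 × 0.008 = $22.20
Medicare tax: $2,774.66 × 0.0172 = $47.72
Total deductions = $215.59 + $175.42 + $262.20 + $22.20 + $47.72 = $723.13
Net pay = $2,774.66 − $723.13 = $2,051.53

$2,051.53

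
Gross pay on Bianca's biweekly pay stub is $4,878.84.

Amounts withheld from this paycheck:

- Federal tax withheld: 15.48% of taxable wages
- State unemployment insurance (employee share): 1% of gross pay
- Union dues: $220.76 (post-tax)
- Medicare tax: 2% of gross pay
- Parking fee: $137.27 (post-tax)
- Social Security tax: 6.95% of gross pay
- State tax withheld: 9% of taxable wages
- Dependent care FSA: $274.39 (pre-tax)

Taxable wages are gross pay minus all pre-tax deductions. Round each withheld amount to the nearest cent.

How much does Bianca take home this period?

$2,633.80

Dependent care FSA: $274.39
Taxable wages = $4,878.84 − $274.39 = $4,604.45
State tax withheld: $4,604.45 × 0.09 = $414.40
Federal tax withheld: $4,604.45 × 0.1548 = $712.77
State unemployment insurance (employee share): $4,878.84 × 0.01 = $48.79
Social Security tax: $4,878.84 × 0.0695 = $339.08
Medicare tax: $4,878.84 × 0.02 = $97.58
Parking fee: $137.27
Union dues: $220.76
Total deductions = $274.39 + $414.40 + $712.77 + $48.79 + $339.08 + $97.58 + $137.27 + $220.76 = $2,245.04
Net pay = $4,878.84 − $2,245.04 = $2,633.80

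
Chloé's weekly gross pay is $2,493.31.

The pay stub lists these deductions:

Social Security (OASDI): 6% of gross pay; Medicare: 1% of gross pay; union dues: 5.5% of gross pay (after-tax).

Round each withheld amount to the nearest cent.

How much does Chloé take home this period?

$2,181.65

Social Security (OASDI): $2,493.31 × 0.06 = $149.60
Medicare: $2,493.31 × 0.01 = $24.93
Union dues: $2,493.31 × 0.055 = $137.13
Total deductions = $149.60 + $24.93 + $137.13 = $311.66
Net pay = $2,493.31 − $311.66 = $2,181.65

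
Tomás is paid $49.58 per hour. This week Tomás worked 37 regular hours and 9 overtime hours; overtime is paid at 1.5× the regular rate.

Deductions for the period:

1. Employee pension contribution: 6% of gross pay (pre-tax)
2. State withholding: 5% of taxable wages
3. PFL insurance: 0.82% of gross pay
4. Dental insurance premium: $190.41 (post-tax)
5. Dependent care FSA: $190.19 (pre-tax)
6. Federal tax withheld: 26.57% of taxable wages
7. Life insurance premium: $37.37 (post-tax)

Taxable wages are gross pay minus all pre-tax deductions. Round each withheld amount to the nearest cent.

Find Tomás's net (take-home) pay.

Regular pay: 37 × $49.58 = $1,834.46
Overtime pay: 9 × $49.58 × 1.5 = $669.33
Gross pay = $1,834.46 + $669.33 = $2,503.79
Dependent care FSA: $190.19
Employee pension contribution: $2,503.79 × 0.06 = $150.23
Pre-tax total = $190.19 + $150.23 = $340.42
Taxable wages = $2,503.79 − $340.42 = $2,163.37
Federal tax withheld: $2,163.37 × 0.2657 = $574.81
State withholding: $2,163.37 × 0.05 = $108.17
PFL insurance: $2,503.79 × 0.0082 = $20.53
Dental insurance premium: $190.41
Life insurance premium: $37.37
Total deductions = $190.19 + $150.23 + $574.81 + $108.17 + $20.53 + $190.41 + $37.37 = $1,271.71
Net pay = $2,503.79 − $1,271.71 = $1,232.08

$1,232.08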